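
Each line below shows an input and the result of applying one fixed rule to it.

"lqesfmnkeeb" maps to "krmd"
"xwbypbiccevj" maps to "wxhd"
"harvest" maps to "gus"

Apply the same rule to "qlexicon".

The transformation: keep one character in every 3, starting at position 1 (positions 1st, 4th, 7th, ...), then shift every letter 1 place backward in the alphabet (wrapping around).
"qlexicon" → "qxo" → "pwn".

pwn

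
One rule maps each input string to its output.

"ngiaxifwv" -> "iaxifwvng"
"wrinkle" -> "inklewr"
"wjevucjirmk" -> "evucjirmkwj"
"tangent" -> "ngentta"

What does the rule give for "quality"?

The pattern: move the first 2 characters to the end (rotate left by 2).
Doing the same to "quality": "alityqu".

alityqu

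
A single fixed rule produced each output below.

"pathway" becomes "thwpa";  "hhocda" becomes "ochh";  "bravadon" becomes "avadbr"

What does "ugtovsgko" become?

tovsgug

The pattern: delete the last 2 characters, then move the first 2 characters to the end (rotate left by 2).
Applying both steps to "ugtovsgko": "ugtovsg", then "tovsgug".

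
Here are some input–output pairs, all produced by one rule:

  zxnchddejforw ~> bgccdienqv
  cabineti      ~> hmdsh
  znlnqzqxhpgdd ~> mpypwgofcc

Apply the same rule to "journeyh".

What's happening: shift every letter 1 place backward in the alphabet (wrapping around), then delete the first 3 characters.
On "journeyh" that produces "qmdxg".

qmdxg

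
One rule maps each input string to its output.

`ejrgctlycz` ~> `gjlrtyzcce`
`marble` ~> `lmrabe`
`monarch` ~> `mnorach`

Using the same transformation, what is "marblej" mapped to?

jlmrabe

Looking at the pairs, the operation is to sort the characters into alphabetical order, then move the first 3 characters to the end (rotate left by 3).
For "marblej" the result is "jlmrabe".
(Check on "marble": → "abelmr" → "lmrabe" ✓)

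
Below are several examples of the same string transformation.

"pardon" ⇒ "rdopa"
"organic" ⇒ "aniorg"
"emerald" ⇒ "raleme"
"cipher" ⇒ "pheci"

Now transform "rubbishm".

ishrubb

What's happening: delete the last character, then move the last 3 characters to the front (rotate right by 3).
"rubbishm" → "rubbish" → "ishrubb".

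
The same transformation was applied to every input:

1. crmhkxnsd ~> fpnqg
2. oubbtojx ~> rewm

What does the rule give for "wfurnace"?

zxqf

The transformation: shift every letter 3 places forward in the alphabet (wrapping around), then keep every other character starting from the first (positions 1st, 3rd, 5th, ...).
Applying both steps to "wfurnace": "zixuqdfh", then "zxqf".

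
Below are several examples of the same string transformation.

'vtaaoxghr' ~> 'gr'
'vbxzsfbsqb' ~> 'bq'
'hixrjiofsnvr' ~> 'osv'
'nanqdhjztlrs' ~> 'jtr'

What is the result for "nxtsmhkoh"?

In each case the input is transformed by: keep every other character starting from the first (positions 1st, 3rd, 5th, ...), then delete the first 3 characters.
Applying both steps to "nxtsmhkoh": "ntmkh", then "kh".

kh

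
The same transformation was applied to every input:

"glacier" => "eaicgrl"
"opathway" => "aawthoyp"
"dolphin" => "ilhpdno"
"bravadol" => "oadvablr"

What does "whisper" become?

Each output is the input with this applied: take characters alternately from the front and the back (1st, last, 2nd, 2nd-last, ...), then move the first 3 characters to the end (rotate left by 3).
On "whisper" that produces "eipswrh".
(Check on "dolphin": → "dnoilhp" → "ilhpdno" ✓)

eipswrh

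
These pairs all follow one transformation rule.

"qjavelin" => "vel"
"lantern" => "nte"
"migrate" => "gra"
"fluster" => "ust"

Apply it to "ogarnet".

What's happening: delete the last 2 characters, then keep only the last 3 characters.
"ogarnet" → "ogarn" → "arn".

arn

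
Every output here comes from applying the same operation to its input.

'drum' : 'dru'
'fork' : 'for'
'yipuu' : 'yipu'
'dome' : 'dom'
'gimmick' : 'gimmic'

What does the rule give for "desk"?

Looking at the pairs, the operation is to delete the last character.
Applying that to "desk" gives "des".

des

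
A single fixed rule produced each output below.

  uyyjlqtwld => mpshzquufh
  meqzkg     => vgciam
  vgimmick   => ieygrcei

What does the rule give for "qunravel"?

Each output is the input with this applied: shift every letter 4 places backward in the alphabet (wrapping around), then swap the front and back halves of the string.
On "qunravel": the first step gives "mqjnwrah", and the second then gives "wrahmqjn".

wrahmqjn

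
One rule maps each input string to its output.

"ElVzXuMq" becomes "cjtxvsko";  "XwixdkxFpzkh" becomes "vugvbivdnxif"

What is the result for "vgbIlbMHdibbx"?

Rule — shift every letter 2 places backward in the alphabet (wrapping around), then convert every letter to lowercase.
For "vgbIlbMHdibbx", step one produces "tezGjzKFbgzzv"; step two turns that into "tezgjzkfbgzzv".

tezgjzkfbgzzv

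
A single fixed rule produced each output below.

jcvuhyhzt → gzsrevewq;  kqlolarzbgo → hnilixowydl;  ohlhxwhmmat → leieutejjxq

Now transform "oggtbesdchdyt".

Each output is the input with this applied: shift every letter 3 places backward in the alphabet (wrapping around).
Doing the same to "oggtbesdchdyt": "lddqybpazeavq".

lddqybpazeavq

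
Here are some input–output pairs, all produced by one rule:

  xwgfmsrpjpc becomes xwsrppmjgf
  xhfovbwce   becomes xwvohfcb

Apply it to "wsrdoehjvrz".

wvsrrojhed

What's happening: delete the last character, then sort the characters into reverse alphabetical order.
Starting from "wsrdoehjvrz": after the first operation, "wsrdoehjvr"; after the second, "wvsrrojhed".
(Check on "xwgfmsrpjpc": → "xwgfmsrpjp" → "xwsrppmjgf" ✓)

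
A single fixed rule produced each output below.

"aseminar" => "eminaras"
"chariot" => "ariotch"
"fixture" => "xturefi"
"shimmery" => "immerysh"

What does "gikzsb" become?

kzsbgi

The transformation: move the first 2 characters to the end (rotate left by 2).
So "gikzsb" becomes "kzsbgi".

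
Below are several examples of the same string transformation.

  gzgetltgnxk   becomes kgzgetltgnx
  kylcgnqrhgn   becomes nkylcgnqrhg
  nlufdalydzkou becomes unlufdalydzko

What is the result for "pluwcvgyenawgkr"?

rpluwcvgyenawgk

What's happening: move the last character to the front.
For "pluwcvgyenawgkr" the result is "rpluwcvgyenawgk".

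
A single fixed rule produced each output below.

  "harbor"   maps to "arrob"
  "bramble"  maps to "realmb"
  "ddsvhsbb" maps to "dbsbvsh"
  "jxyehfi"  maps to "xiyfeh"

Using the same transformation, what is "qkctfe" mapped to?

The rule is to delete the first character, then take characters alternately from the front and the back (1st, last, 2nd, 2nd-last, ...).
For "qkctfe" the result is "kecft".
(Check on "bramble": → "ramble" → "realmb" ✓)

kecft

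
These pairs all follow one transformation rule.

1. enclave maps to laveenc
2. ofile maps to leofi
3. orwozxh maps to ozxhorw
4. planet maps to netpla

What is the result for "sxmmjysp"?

mjyspsxm

The rule is to move the first 3 characters to the end (rotate left by 3).
Doing the same to "sxmmjysp": "mjyspsxm".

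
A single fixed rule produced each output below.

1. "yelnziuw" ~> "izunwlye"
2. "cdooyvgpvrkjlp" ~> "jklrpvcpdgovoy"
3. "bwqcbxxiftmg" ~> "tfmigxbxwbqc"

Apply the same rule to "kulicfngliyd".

The rule is to move the last 3 characters to the front (rotate right by 3), then take characters alternately from the front and the back (1st, last, 2nd, 2nd-last, ...).
On "kulicfngliyd": the first step gives "iydkulicfngl", and the second then gives "ilygdnkfucli".

ilygdnkfucli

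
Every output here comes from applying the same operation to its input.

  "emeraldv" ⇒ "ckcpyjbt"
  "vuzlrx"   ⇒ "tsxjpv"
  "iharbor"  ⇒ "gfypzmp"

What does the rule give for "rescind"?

Looking at the pairs, the operation is to shift every letter 2 places backward in the alphabet (wrapping around).
So "rescind" becomes "pcqaglb".

pcqaglb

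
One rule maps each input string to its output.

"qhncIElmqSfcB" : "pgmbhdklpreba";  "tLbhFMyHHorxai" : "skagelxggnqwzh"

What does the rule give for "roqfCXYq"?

qnpebwxp

The transformation: shift every letter 1 place backward in the alphabet (wrapping around), then convert every letter to lowercase.
Applying that to "roqfCXYq" gives "qnpebwxp".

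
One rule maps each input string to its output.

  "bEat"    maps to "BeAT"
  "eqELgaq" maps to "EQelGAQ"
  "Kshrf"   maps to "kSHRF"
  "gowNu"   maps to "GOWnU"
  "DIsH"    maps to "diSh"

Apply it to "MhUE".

mHue

The transformation: flip the case of every letter.
On "MhUE" that produces "mHue".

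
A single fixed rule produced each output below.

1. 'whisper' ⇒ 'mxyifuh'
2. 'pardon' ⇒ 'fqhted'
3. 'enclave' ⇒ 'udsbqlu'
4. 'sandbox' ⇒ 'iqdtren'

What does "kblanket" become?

arbqdauj

The transformation: shift every letter 10 places backward in the alphabet (wrapping around).
Applying that to "kblanket" gives "arbqdauj".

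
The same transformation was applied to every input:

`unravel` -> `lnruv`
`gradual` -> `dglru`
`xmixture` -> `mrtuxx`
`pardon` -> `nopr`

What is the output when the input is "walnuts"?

nstuw

The transformation: sort the characters into alphabetical order, then delete the first 2 characters.
Applying both steps to "walnuts": "alnstuw", then "nstuw".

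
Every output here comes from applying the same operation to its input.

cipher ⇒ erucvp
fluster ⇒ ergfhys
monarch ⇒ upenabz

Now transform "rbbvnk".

The transformation: shift every letter 13 places forward in the alphabet (wrapping around) — i.e. ROT13, then reverse the string.
"rbbvnk" → "eooiax" → "xaiooe".

xaiooe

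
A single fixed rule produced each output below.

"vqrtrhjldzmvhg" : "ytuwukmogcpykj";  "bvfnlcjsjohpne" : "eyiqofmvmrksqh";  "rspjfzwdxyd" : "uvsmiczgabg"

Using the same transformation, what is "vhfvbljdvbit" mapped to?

Rule — shift every letter 3 places forward in the alphabet (wrapping around).
Applying that to "vhfvbljdvbit" gives "ykiyeomgyelw".

ykiyeomgyelw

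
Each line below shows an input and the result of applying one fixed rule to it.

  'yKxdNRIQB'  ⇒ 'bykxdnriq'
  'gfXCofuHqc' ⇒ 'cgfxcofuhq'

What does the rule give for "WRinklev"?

vwrinkle

In each case the input is transformed by: move the last character to the front, then convert every letter to lowercase.
Doing the same to "WRinklev": "vwrinkle".
(Check on "gfXCofuHqc": → "cgfXCofuHq" → "cgfxcofuhq" ✓)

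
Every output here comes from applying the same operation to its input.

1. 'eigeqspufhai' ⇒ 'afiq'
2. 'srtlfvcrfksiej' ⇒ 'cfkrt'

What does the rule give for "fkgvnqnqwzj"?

fkqw

The transformation: sort the characters into alphabetical order, then keep one character in every 3, starting at position 1 (positions 1st, 4th, 7th, ...).
For "fkgvnqnqwzj", step one produces "fgjknnqqvwz"; step two turns that into "fkqw".
(Check on "eigeqspufhai": → "aeefghiipqsu" → "afiq" ✓)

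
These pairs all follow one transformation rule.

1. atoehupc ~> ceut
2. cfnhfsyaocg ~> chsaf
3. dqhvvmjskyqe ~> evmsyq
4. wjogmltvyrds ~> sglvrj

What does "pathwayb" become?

Looking at the pairs, the operation is to keep every other character starting from the second (positions 2nd, 4th, 6th, ...), then swap the first and last characters.
"pathwayb" → "ahab" → "bhaa".

bhaa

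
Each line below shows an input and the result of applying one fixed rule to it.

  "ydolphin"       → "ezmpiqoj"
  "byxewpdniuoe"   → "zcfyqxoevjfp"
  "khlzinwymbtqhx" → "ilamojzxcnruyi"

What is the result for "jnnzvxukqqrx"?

okaoywlvrrys

Each output is the input with this applied: swap each adjacent pair of characters (1↔2, 3↔4, ...), then shift every letter 1 place forward in the alphabet (wrapping around).
For "jnnzvxukqqrx", step one produces "njznxvkuqqxr"; step two turns that into "okaoywlvrrys".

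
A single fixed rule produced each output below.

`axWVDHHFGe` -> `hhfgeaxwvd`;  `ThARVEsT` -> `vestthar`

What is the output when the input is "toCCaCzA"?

In each case the input is transformed by: swap the front and back halves of the string, then convert every letter to lowercase.
Applying both steps to "toCCaCzA": "aCzAtoCC", then "aczatocc".

aczatocc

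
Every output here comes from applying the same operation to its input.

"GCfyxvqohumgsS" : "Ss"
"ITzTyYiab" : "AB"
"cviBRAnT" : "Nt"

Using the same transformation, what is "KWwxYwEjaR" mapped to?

Looking at the pairs, the operation is to flip the case of every letter, then keep only the last 2 characters.
For "KWwxYwEjaR", step one produces "kwWXyWeJAr"; step two turns that into "Ar".

Ar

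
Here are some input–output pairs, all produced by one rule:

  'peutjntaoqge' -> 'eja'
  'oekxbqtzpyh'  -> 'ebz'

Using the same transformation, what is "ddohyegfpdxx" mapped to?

Each output is the input with this applied: delete the last 3 characters, then keep one character in every 3, starting at position 2 (positions 2nd, 5th, 8th, ...).
Applying both steps to "ddohyegfpdxx": "ddohyegfp", then "dyf".

dyf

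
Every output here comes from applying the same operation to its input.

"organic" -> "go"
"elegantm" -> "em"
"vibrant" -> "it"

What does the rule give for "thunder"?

ht

The transformation: sort the characters into alphabetical order, then keep one character in every 3, starting at position 3 (positions 3rd, 6th, 9th, ...).
Working it through for "thunder": intermediate "dehnrtu", final "ht".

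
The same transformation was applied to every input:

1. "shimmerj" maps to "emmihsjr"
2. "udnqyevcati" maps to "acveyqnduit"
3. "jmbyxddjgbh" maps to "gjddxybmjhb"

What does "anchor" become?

hcnaro

Looking at the pairs, the operation is to reverse the string, then move the first 2 characters to the end (rotate left by 2).
For "anchor", step one produces "rohcna"; step two turns that into "hcnaro".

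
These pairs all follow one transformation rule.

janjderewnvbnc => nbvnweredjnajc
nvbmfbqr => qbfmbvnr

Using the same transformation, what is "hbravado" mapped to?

What's happening: move the last character to the front, then reverse the string.
Applying both steps to "hbravado": "ohbravad", then "davarbho".

davarbho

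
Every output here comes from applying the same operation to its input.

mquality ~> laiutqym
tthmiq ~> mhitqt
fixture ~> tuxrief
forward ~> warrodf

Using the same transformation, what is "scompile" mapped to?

The transformation: take characters alternately from the front and the back (1st, last, 2nd, 2nd-last, ...), then reverse the string.
On "scompile": the first step gives "secloimp", and the second then gives "pmiolces".

pmiolces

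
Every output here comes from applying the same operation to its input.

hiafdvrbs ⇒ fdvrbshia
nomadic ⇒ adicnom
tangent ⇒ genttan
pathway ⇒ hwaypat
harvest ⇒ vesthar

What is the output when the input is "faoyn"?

Each output is the input with this applied: move the first 3 characters to the end (rotate left by 3).
Doing the same to "faoyn": "ynfao".

ynfao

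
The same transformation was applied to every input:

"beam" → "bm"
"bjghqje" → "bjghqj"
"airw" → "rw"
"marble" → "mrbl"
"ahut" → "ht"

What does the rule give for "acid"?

cd

The rule is to remove every vowel.
Doing the same to "acid": "cd".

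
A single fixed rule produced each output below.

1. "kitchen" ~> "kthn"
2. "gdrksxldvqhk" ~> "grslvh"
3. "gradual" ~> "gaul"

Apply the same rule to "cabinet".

cbnt

Rule — keep every other character starting from the first (positions 1st, 3rd, 5th, ...).
So "cabinet" becomes "cbnt".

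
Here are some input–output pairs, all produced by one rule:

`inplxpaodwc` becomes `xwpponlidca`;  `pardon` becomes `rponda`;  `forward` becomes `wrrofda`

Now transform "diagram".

The pattern: sort the characters into reverse alphabetical order.
"diagram" → "rmigdaa".

rmigdaa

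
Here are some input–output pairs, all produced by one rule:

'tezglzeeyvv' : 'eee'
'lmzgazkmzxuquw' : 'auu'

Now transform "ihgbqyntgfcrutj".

iu

The pattern: keep only the vowels.
Applying that to "ihgbqyntgfcrutj" gives "iu".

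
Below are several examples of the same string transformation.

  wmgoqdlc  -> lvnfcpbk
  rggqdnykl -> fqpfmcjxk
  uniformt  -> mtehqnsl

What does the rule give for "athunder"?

sztgcmqd

Each output is the input with this applied: shift every letter 1 place backward in the alphabet (wrapping around), then swap each adjacent pair of characters (1↔2, 3↔4, ...).
On "athunder": the first step gives "zsgtmcdq", and the second then gives "sztgcmqd".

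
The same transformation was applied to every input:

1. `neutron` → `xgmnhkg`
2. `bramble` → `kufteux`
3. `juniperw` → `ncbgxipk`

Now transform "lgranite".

In each case the input is transformed by: shift every letter 7 places backward in the alphabet (wrapping around), then swap each adjacent pair of characters (1↔2, 3↔4, ...).
On "lgranite": the first step gives "ezktgbmx", and the second then gives "zetkbgxm".

zetkbgxm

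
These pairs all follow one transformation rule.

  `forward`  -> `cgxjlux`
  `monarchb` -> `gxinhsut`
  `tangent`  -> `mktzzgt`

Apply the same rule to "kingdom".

The transformation: shift every letter 6 places forward in the alphabet (wrapping around), then move the first 3 characters to the end (rotate left by 3).
"kingdom" → "qotmjus" → "mjusqot".

mjusqot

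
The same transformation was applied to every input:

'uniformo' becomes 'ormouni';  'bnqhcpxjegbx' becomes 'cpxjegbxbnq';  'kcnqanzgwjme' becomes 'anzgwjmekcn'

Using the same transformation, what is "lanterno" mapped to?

ernolan

Rule — move the first 3 characters to the end (rotate left by 3), then delete the first character.
"lanterno" → "ternolan" → "ernolan".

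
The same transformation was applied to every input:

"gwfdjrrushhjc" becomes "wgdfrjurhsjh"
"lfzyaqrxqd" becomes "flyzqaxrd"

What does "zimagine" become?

In each case the input is transformed by: swap each adjacent pair of characters (1↔2, 3↔4, ...), then delete the last character.
Starting from "zimagine": after the first operation, "izamigen"; after the second, "izamige".
(Check on "lfzyaqrxqd": → "flyzqaxrdq" → "flyzqaxrd" ✓)

izamige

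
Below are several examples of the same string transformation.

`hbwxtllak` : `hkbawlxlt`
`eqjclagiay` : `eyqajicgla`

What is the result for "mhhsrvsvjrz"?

The transformation: take characters alternately from the front and the back (1st, last, 2nd, 2nd-last, ...).
Doing the same to "mhhsrvsvjrz": "mzhrhjsvrsv".

mzhrhjsvrsv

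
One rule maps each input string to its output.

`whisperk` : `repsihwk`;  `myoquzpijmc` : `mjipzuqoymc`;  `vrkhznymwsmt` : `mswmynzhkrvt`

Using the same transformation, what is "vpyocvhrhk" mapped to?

In each case the input is transformed by: reverse the string, then move the first character to the end.
On "vpyocvhrhk": the first step gives "khrhvcoypv", and the second then gives "hrhvcoypvk".
(Check on "vrkhznymwsmt": → "tmswmynzhkrv" → "mswmynzhkrvt" ✓)

hrhvcoypvk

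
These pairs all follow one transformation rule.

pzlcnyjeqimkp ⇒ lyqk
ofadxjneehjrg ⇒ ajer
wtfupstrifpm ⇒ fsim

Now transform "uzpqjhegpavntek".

The pattern: keep one character in every 3, starting at position 3 (positions 3rd, 6th, 9th, ...).
Applying that to "uzpqjhegpavntek" gives "phpnk".

phpnk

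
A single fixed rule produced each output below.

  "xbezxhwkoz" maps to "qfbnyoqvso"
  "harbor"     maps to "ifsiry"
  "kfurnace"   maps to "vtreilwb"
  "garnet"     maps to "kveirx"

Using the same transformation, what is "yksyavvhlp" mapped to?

Rule — shift every letter 9 places backward in the alphabet (wrapping around), then reverse the string.
Working it through for "yksyavvhlp": intermediate "pbjprmmycg", final "gcymmrpjbp".
(Check on "garnet": → "xrievk" → "kveirx" ✓)

gcymmrpjbp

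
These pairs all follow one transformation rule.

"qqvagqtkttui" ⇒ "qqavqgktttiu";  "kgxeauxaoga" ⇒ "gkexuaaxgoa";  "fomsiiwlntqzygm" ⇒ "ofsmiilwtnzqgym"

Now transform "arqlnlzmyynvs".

Looking at the pairs, the operation is to swap each adjacent pair of characters (1↔2, 3↔4, ...).
Applying that to "arqlnlzmyynvs" gives "ralqlnmzyyvns".

ralqlnmzyyvns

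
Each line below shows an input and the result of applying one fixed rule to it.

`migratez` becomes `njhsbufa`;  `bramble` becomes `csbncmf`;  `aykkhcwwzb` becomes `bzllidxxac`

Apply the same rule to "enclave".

fodmbwf

The transformation: shift every letter 1 place forward in the alphabet (wrapping around).
So "enclave" becomes "fodmbwf".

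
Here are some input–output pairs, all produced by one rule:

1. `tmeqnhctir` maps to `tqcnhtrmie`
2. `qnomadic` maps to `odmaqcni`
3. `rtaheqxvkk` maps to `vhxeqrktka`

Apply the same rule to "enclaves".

cvlaesne

In each case the input is transformed by: take characters alternately from the front and the back (1st, last, 2nd, 2nd-last, ...), then swap the front and back halves of the string.
So "enclaves" becomes "cvlaesne".
(Check on "qnomadic": → "qcniodma" → "odmaqcni" ✓)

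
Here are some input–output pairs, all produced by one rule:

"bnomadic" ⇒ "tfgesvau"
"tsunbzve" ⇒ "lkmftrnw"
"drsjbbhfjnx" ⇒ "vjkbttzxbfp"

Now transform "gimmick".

Each output is the input with this applied: shift every letter 8 places backward in the alphabet (wrapping around).
Doing the same to "gimmick": "yaeeauc".

yaeeauc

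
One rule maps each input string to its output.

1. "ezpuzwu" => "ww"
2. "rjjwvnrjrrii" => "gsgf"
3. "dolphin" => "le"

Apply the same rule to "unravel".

ks

The rule is to shift every letter 3 places backward in the alphabet (wrapping around), then keep one character in every 3, starting at position 2 (positions 2nd, 5th, 8th, ...).
On "unravel": the first step gives "rkoxsbi", and the second then gives "ks".
(Check on "dolphin": → "alimefk" → "le" ✓)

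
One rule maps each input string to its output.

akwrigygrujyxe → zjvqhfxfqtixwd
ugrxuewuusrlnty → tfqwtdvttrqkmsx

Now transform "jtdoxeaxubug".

iscnwdzwtatf

Looking at the pairs, the operation is to shift every letter 1 place backward in the alphabet (wrapping around).
"jtdoxeaxubug" → "iscnwdzwtatf".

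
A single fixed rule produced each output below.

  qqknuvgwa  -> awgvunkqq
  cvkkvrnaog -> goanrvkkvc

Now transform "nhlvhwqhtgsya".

The transformation: reverse the string.
For "nhlvhwqhtgsya" the result is "aysgthqwhvlhn".

aysgthqwhvlhn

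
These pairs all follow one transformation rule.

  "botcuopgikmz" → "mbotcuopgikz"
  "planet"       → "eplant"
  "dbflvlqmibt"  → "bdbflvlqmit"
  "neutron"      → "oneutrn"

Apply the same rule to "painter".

The pattern: move the last character to the front, then swap the first and last characters.
On "painter": the first step gives "rpainte", and the second then gives "epaintr".

epaintr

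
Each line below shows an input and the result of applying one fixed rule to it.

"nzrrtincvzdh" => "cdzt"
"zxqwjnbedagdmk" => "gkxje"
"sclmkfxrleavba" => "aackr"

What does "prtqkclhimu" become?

Each output is the input with this applied: keep one character in every 3, starting at position 2 (positions 2nd, 5th, 8th, ...), then move the last 2 characters to the front (rotate right by 2).
On "prtqkclhimu": the first step gives "rkhu", and the second then gives "hurk".

hurk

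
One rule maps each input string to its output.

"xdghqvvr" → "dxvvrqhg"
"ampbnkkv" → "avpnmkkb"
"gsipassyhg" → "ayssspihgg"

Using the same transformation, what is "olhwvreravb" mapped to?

awvvrrolheb

Looking at the pairs, the operation is to sort the characters into reverse alphabetical order, then move the last character to the front.
Working it through for "olhwvreravb": intermediate "wvvrrolheba", final "awvvrrolheb".
(Check on "ampbnkkv": → "vpnmkkba" → "avpnmkkb" ✓)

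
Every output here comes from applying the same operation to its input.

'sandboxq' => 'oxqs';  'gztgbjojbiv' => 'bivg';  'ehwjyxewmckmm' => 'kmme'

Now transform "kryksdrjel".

jelk

The transformation: move the first character to the end, then keep only the last 4 characters.
Working it through for "kryksdrjel": intermediate "ryksdrjelk", final "jelk".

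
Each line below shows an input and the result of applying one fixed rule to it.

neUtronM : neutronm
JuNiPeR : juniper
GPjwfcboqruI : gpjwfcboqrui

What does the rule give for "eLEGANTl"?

elegantl

The rule is to convert every letter to lowercase.
On "eLEGANTl" that produces "elegantl".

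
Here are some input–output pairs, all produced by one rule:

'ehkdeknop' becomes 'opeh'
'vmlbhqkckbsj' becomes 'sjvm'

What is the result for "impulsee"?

eeim

The transformation: move the first 2 characters to the end (rotate left by 2), then keep only the last 4 characters.
Doing the same to "impulsee": "eeim".
(Check on "vmlbhqkckbsj": → "lbhqkckbsjvm" → "sjvm" ✓)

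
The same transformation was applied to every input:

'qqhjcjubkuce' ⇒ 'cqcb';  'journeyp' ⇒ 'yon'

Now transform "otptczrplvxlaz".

atcpx

Each output is the input with this applied: move the last 2 characters to the front (rotate right by 2), then keep one character in every 3, starting at position 1 (positions 1st, 4th, 7th, ...).
On "otptczrplvxlaz": the first step gives "azotptczrplvxl", and the second then gives "atcpx".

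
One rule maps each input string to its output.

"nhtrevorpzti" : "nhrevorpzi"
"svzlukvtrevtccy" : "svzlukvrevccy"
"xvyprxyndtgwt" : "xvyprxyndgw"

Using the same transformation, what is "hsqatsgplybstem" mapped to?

The rule is to remove every "t".
Applying that to "hsqatsgplybstem" gives "hsqasgplybsem".

hsqasgplybsem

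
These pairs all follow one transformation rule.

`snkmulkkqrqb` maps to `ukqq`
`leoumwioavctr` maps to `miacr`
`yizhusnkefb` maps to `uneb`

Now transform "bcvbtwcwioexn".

tcien

Rule — keep every other character starting from the first (positions 1st, 3rd, 5th, ...), then delete the first 2 characters.
Working it through for "bcvbtwcwioexn": intermediate "bvtcien", final "tcien".
(Check on "yizhusnkefb": → "yzuneb" → "uneb" ✓)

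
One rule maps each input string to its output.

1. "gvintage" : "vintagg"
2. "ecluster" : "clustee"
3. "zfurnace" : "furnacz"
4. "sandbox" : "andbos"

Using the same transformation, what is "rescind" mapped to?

The pattern: swap the first and last characters, then delete the first character.
Applying both steps to "rescind": "descinr", then "escinr".
(Check on "sandbox": → "xandbos" → "andbos" ✓)

escinr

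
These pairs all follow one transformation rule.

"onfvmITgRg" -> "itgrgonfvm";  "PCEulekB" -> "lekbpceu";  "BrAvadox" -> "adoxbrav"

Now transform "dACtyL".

tyldac

The rule is to swap the front and back halves of the string, then convert every letter to lowercase.
Applying both steps to "dACtyL": "tyLdAC", then "tyldac".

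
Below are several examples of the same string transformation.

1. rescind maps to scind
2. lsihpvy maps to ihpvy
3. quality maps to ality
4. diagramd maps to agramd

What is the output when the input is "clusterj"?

The transformation: delete the first 2 characters.
So "clusterj" becomes "usterj".

usterj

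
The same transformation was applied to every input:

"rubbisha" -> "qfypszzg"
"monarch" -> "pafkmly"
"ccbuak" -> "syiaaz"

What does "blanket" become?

The transformation: shift every letter 2 places backward in the alphabet (wrapping around), then move the last 3 characters to the front (rotate right by 3).
"blanket" → "zjylicr" → "icrzjyl".

icrzjyl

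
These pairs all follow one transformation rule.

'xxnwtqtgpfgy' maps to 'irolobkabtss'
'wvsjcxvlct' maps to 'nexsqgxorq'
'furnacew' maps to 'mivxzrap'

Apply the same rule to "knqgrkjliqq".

lbmfegdllfi

What's happening: shift every letter 5 places backward in the alphabet (wrapping around), then move the first 2 characters to the end (rotate left by 2).
Working it through for "knqgrkjliqq": intermediate "filbmfegdll", final "lbmfegdllfi".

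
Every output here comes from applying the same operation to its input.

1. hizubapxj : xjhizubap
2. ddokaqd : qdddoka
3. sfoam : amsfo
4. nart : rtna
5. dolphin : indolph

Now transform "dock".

ckdo

Rule — move the last 2 characters to the front (rotate right by 2).
Applying that to "dock" gives "ckdo".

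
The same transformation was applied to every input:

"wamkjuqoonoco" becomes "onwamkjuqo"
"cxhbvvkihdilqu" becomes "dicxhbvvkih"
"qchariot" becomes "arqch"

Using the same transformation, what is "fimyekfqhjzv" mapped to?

qhfimyekf

In each case the input is transformed by: delete the last 3 characters, then move the last 2 characters to the front (rotate right by 2).
Working it through for "fimyekfqhjzv": intermediate "fimyekfqh", final "qhfimyekf".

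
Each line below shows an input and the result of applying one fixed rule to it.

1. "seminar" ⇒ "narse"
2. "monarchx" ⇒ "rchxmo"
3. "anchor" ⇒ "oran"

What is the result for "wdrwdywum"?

dywumwd

In each case the input is transformed by: move the first 2 characters to the end (rotate left by 2), then delete the first 2 characters.
On "wdrwdywum": the first step gives "rwdywumwd", and the second then gives "dywumwd".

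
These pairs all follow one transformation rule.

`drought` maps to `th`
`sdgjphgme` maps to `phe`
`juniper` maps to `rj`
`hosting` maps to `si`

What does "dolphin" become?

In each case the input is transformed by: sort the characters into reverse alphabetical order, then keep one character in every 3, starting at position 2 (positions 2nd, 5th, 8th, ...).
Applying both steps to "dolphin": "ponlihd", then "oi".

oi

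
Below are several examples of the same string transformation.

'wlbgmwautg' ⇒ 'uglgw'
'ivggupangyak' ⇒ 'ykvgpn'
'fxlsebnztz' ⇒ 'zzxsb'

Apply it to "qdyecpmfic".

What's happening: keep every other character starting from the second (positions 2nd, 4th, 6th, ...), then move the last 2 characters to the front (rotate right by 2).
For "qdyecpmfic", step one produces "depfc"; step two turns that into "fcdep".

fcdep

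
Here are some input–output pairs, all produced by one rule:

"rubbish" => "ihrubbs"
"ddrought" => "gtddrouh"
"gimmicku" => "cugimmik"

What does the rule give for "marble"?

The pattern: move the last 2 characters to the front (rotate right by 2), then swap the first and last characters.
Starting from "marble": after the first operation, "lemarb"; after the second, "bemarl".

bemarl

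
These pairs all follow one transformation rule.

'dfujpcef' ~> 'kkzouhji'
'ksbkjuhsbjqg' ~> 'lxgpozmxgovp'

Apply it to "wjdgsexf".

koilxjcb

Looking at the pairs, the operation is to swap the first and last characters, then shift every letter 5 places forward in the alphabet (wrapping around).
Working it through for "wjdgsexf": intermediate "fjdgsexw", final "koilxjcb".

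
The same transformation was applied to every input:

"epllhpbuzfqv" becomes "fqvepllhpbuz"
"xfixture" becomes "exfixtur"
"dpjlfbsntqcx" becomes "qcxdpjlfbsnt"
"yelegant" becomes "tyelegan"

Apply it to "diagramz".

Looking at the pairs, the operation is to swap the front and back halves of the string, then move the first 3 characters to the end (rotate left by 3).
Starting from "diagramz": after the first operation, "ramzdiag"; after the second, "zdiagram".

zdiagram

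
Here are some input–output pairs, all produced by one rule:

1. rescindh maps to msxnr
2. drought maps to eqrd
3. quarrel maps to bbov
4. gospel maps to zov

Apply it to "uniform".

The rule is to delete the first 3 characters, then shift every letter 10 places forward in the alphabet (wrapping around).
"uniform" → "form" → "pybw".
(Check on "drought": → "ught" → "eqrd" ✓)

pybw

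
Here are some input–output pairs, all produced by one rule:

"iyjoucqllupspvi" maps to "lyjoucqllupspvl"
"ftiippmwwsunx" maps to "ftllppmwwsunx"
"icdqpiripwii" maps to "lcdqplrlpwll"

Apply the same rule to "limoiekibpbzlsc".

llmoleklbpbzlsc

Each output is the input with this applied: replace every "i" with "l".
For "limoiekibpbzlsc" the result is "llmoleklbpbzlsc".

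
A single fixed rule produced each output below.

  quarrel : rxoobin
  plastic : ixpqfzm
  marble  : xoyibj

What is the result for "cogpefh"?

ldmbcez

The transformation: shift every letter 3 places backward in the alphabet (wrapping around), then move the first character to the end.
For "cogpefh", step one produces "zldmbce"; step two turns that into "ldmbcez".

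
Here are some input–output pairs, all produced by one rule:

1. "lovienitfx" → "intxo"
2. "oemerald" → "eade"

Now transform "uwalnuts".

The pattern: move the first 2 characters to the end (rotate left by 2), then keep every other character starting from the second (positions 2nd, 4th, 6th, ...).
Working it through for "uwalnuts": intermediate "alnutsuw", final "lusw".

lusw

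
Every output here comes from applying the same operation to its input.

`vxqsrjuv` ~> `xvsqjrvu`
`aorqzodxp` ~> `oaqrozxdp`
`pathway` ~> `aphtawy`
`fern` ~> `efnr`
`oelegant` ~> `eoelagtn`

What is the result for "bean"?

ebna

Each output is the input with this applied: swap each adjacent pair of characters (1↔2, 3↔4, ...).
On "bean" that produces "ebna".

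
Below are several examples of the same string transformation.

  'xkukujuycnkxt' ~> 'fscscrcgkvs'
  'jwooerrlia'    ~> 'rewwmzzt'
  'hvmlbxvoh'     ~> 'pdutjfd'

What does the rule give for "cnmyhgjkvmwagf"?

kvugporsduei

The rule is to delete the last 2 characters, then shift every letter 8 places forward in the alphabet (wrapping around).
Applying both steps to "cnmyhgjkvmwagf": "cnmyhgjkvmwa", then "kvugporsduei".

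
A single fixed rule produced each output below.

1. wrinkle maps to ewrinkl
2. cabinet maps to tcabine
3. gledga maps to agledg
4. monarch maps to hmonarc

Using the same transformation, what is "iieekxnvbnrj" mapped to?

In each case the input is transformed by: move the last character to the front.
"iieekxnvbnrj" → "jiieekxnvbnr".

jiieekxnvbnr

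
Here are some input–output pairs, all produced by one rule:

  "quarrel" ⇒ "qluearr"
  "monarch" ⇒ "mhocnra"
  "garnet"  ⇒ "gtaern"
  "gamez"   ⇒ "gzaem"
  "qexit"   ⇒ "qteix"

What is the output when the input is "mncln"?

The pattern: take characters alternately from the front and the back (1st, last, 2nd, 2nd-last, ...).
"mncln" → "mnnlc".

mnnlc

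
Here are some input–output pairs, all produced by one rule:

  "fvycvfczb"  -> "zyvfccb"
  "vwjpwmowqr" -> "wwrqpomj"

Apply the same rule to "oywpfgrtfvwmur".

Rule — delete the first 2 characters, then sort the characters into reverse alphabetical order.
For "oywpfgrtfvwmur", step one produces "wpfgrtfvwmur"; step two turns that into "wwvutrrpmgff".

wwvutrrpmgff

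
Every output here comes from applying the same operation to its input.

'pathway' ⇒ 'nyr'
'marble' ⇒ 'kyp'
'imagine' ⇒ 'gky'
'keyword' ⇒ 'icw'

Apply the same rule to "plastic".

njy

The transformation: shift every letter 2 places backward in the alphabet (wrapping around), then keep only the first 3 characters.
Applying that to "plastic" gives "njy".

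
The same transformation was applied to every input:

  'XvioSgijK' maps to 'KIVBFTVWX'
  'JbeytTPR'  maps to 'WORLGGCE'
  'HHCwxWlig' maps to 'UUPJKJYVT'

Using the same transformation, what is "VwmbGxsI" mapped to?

Rule — shift every letter 13 places forward in the alphabet (wrapping around) — i.e. ROT13, then convert every letter to uppercase.
For "VwmbGxsI", step one produces "IjzoTkfV"; step two turns that into "IJZOTKFV".

IJZOTKFV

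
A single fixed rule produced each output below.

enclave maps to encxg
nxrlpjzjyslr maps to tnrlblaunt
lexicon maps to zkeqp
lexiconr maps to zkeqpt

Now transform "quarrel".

cttgn

Looking at the pairs, the operation is to shift every letter 2 places forward in the alphabet (wrapping around), then delete the first 2 characters.
On "quarrel": the first step gives "swcttgn", and the second then gives "cttgn".
(Check on "enclave": → "gpencxg" → "encxg" ✓)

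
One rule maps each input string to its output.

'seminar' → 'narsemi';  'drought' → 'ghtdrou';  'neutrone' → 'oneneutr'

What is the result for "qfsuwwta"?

What's happening: move the last 3 characters to the front (rotate right by 3).
So "qfsuwwta" becomes "wtaqfsuw".

wtaqfsuw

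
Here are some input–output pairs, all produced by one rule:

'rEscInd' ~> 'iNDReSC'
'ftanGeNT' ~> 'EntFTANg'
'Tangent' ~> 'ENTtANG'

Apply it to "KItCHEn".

heNkiTc

Rule — move the last 3 characters to the front (rotate right by 3), then flip the case of every letter.
"KItCHEn" → "heNkiTc".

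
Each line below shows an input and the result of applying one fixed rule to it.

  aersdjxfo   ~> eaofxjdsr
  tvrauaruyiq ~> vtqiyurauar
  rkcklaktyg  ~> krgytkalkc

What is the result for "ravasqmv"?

The transformation: reverse the string, then move the last 2 characters to the front (rotate right by 2).
Applying both steps to "ravasqmv": "vmqsavar", then "arvmqsav".

arvmqsav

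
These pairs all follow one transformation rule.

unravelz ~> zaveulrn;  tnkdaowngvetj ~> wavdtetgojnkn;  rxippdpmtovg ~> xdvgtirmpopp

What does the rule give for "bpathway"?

yawatbph

In each case the input is transformed by: sort the characters into reverse alphabetical order, then take characters alternately from the front and the back (1st, last, 2nd, 2nd-last, ...).
Working it through for "bpathway": intermediate "ywtphbaa", final "yawatbph".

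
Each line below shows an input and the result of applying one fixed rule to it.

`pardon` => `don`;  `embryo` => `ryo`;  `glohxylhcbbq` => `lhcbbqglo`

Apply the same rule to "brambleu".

bleub

Looking at the pairs, the operation is to swap the front and back halves of the string, then delete the last 3 characters.
Applying both steps to "brambleu": "bleubram", then "bleub".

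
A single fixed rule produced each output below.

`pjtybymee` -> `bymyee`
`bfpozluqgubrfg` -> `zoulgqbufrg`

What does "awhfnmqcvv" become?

nfqmvcv

Rule — delete the first 3 characters, then swap each adjacent pair of characters (1↔2, 3↔4, ...).
Applying both steps to "awhfnmqcvv": "fnmqcvv", then "nfqmvcv".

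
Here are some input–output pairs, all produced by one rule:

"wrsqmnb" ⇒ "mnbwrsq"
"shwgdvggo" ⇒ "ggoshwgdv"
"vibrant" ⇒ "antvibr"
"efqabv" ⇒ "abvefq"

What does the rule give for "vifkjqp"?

jqpvifk

Looking at the pairs, the operation is to move the last 3 characters to the front (rotate right by 3).
So "vifkjqp" becomes "jqpvifk".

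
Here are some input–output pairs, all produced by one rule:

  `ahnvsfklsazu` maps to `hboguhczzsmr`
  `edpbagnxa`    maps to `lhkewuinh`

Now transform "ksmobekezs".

Looking at the pairs, the operation is to shift every letter 7 places forward in the alphabet (wrapping around), then take characters alternately from the front and the back (1st, last, 2nd, 2nd-last, ...).
"ksmobekezs" → "rzzgtlvril".
(Check on "ahnvsfklsazu": → "houczmrszhgb" → "hboguhczzsmr" ✓)

rzzgtlvril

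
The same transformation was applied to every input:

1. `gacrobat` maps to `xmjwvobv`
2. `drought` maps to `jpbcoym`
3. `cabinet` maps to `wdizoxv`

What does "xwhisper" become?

What's happening: shift every letter 5 places backward in the alphabet (wrapping around), then move the first 2 characters to the end (rotate left by 2).
"xwhisper" → "srcdnkzm" → "cdnkzmsr".

cdnkzmsr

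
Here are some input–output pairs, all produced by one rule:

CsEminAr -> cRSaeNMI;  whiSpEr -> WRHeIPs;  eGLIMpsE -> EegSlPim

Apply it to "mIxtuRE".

What's happening: take characters alternately from the front and the back (1st, last, 2nd, 2nd-last, ...), then flip the case of every letter.
"mIxtuRE" → "MeirXUT".
(Check on "eGLIMpsE": → "eEGsLpIM" → "EegSlPim" ✓)

MeirXUT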